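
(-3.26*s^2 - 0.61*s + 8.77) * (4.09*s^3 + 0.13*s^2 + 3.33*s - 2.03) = -13.3334*s^5 - 2.9187*s^4 + 24.9342*s^3 + 5.7266*s^2 + 30.4424*s - 17.8031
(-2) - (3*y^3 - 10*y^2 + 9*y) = -3*y^3 + 10*y^2 - 9*y - 2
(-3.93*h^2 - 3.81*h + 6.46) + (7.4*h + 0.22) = -3.93*h^2 + 3.59*h + 6.68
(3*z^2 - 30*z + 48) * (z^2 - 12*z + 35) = 3*z^4 - 66*z^3 + 513*z^2 - 1626*z + 1680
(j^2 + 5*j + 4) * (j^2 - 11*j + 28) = j^4 - 6*j^3 - 23*j^2 + 96*j + 112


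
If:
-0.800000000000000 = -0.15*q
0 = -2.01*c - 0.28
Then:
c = -0.14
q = 5.33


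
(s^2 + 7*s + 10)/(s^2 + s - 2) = (s + 5)/(s - 1)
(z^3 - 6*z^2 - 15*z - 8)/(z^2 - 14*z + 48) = (z^2 + 2*z + 1)/(z - 6)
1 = 1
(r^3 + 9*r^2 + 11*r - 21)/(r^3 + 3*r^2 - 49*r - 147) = (r - 1)/(r - 7)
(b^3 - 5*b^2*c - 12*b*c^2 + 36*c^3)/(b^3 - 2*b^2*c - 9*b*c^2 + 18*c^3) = (b - 6*c)/(b - 3*c)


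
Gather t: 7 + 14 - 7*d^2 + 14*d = -7*d^2 + 14*d + 21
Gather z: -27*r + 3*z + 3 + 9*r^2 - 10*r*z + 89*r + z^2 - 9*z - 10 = 9*r^2 + 62*r + z^2 + z*(-10*r - 6) - 7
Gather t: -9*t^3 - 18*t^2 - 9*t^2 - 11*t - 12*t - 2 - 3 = -9*t^3 - 27*t^2 - 23*t - 5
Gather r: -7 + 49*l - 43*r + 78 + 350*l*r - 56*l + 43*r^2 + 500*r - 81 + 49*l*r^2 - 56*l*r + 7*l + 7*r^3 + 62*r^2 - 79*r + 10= 7*r^3 + r^2*(49*l + 105) + r*(294*l + 378)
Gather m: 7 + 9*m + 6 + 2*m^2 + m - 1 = 2*m^2 + 10*m + 12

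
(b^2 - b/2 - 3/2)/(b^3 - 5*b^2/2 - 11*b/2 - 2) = (2*b - 3)/(2*b^2 - 7*b - 4)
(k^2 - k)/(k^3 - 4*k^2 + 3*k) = 1/(k - 3)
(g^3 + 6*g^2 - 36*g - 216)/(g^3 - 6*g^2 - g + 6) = (g^2 + 12*g + 36)/(g^2 - 1)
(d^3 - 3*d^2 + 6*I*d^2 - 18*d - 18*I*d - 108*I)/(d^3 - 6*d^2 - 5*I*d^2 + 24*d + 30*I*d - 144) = (d^2 + d*(3 + 6*I) + 18*I)/(d^2 - 5*I*d + 24)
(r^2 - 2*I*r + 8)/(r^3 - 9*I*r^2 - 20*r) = (r + 2*I)/(r*(r - 5*I))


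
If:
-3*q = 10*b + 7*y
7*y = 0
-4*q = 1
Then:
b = 3/40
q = -1/4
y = 0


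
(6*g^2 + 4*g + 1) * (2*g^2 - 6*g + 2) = 12*g^4 - 28*g^3 - 10*g^2 + 2*g + 2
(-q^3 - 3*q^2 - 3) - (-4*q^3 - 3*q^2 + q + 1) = 3*q^3 - q - 4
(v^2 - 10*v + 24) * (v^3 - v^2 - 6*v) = v^5 - 11*v^4 + 28*v^3 + 36*v^2 - 144*v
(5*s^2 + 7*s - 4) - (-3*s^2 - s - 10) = 8*s^2 + 8*s + 6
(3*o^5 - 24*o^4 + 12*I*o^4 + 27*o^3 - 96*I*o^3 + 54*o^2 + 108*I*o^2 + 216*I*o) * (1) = 3*o^5 - 24*o^4 + 12*I*o^4 + 27*o^3 - 96*I*o^3 + 54*o^2 + 108*I*o^2 + 216*I*o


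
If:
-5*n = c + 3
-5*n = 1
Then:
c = -2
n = -1/5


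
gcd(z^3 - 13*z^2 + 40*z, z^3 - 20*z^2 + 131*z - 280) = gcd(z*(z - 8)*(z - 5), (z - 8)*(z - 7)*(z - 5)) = z^2 - 13*z + 40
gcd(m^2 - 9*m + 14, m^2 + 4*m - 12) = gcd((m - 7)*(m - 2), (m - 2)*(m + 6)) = m - 2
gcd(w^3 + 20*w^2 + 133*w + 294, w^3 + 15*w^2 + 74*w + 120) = w + 6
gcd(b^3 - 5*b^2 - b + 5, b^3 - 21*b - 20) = b^2 - 4*b - 5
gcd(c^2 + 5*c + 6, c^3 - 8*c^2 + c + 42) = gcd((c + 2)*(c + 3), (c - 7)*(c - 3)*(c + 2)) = c + 2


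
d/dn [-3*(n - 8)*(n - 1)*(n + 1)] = -9*n^2 + 48*n + 3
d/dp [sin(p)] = cos(p)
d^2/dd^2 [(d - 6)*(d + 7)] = 2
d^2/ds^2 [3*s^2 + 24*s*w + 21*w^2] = 6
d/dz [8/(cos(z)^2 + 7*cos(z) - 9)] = 8*(2*cos(z) + 7)*sin(z)/(cos(z)^2 + 7*cos(z) - 9)^2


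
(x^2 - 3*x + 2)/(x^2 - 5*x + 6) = (x - 1)/(x - 3)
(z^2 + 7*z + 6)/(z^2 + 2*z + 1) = (z + 6)/(z + 1)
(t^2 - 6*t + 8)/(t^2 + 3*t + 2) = (t^2 - 6*t + 8)/(t^2 + 3*t + 2)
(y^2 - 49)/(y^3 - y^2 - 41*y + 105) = (y - 7)/(y^2 - 8*y + 15)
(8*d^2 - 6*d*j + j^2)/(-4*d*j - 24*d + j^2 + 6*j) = (-2*d + j)/(j + 6)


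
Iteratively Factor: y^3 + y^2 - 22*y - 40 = (y + 2)*(y^2 - y - 20) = (y + 2)*(y + 4)*(y - 5)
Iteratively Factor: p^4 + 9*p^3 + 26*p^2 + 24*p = (p + 4)*(p^3 + 5*p^2 + 6*p) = (p + 3)*(p + 4)*(p^2 + 2*p) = (p + 2)*(p + 3)*(p + 4)*(p)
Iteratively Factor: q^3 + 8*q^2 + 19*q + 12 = (q + 1)*(q^2 + 7*q + 12) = (q + 1)*(q + 4)*(q + 3)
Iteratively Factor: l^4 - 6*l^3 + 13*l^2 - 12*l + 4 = (l - 2)*(l^3 - 4*l^2 + 5*l - 2) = (l - 2)*(l - 1)*(l^2 - 3*l + 2) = (l - 2)*(l - 1)^2*(l - 2)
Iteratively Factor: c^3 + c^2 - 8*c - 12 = (c - 3)*(c^2 + 4*c + 4) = (c - 3)*(c + 2)*(c + 2)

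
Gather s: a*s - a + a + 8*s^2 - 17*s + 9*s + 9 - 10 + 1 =8*s^2 + s*(a - 8)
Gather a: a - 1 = a - 1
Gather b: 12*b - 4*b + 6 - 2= 8*b + 4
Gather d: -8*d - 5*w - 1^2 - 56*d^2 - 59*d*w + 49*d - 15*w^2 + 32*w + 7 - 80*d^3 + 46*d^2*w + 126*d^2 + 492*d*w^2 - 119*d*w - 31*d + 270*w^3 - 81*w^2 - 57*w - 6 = -80*d^3 + d^2*(46*w + 70) + d*(492*w^2 - 178*w + 10) + 270*w^3 - 96*w^2 - 30*w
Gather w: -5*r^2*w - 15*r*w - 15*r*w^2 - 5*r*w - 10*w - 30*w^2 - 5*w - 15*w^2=w^2*(-15*r - 45) + w*(-5*r^2 - 20*r - 15)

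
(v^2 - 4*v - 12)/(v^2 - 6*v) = (v + 2)/v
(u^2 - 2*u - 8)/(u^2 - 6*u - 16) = (u - 4)/(u - 8)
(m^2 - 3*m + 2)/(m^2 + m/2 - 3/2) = 2*(m - 2)/(2*m + 3)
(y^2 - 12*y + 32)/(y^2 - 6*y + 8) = (y - 8)/(y - 2)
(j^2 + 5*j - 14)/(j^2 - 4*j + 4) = (j + 7)/(j - 2)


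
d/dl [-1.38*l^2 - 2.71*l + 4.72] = -2.76*l - 2.71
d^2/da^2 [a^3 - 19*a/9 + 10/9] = 6*a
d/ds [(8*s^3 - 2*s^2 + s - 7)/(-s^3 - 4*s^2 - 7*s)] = (-34*s^4 - 110*s^3 - 3*s^2 - 56*s - 49)/(s^2*(s^4 + 8*s^3 + 30*s^2 + 56*s + 49))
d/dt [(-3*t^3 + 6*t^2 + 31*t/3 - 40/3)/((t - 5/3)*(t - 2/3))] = 3*(-81*t^4 + 378*t^3 - 927*t^2 + 1080*t - 530)/(81*t^4 - 378*t^3 + 621*t^2 - 420*t + 100)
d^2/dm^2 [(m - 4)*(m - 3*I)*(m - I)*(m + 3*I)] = 12*m^2 + 6*m*(-4 - I) + 18 + 8*I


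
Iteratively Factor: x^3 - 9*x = (x + 3)*(x^2 - 3*x) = (x - 3)*(x + 3)*(x)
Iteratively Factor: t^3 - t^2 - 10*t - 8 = (t + 1)*(t^2 - 2*t - 8) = (t - 4)*(t + 1)*(t + 2)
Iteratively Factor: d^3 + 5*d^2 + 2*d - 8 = (d - 1)*(d^2 + 6*d + 8) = (d - 1)*(d + 2)*(d + 4)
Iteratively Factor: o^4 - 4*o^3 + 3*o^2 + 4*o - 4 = (o + 1)*(o^3 - 5*o^2 + 8*o - 4) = (o - 2)*(o + 1)*(o^2 - 3*o + 2) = (o - 2)^2*(o + 1)*(o - 1)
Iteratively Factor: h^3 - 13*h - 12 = (h - 4)*(h^2 + 4*h + 3) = (h - 4)*(h + 3)*(h + 1)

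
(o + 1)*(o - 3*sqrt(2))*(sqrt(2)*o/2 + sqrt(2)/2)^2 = o^4/2 - 3*sqrt(2)*o^3/2 + 3*o^3/2 - 9*sqrt(2)*o^2/2 + 3*o^2/2 - 9*sqrt(2)*o/2 + o/2 - 3*sqrt(2)/2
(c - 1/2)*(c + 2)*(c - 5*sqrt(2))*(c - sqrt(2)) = c^4 - 6*sqrt(2)*c^3 + 3*c^3/2 - 9*sqrt(2)*c^2 + 9*c^2 + 6*sqrt(2)*c + 15*c - 10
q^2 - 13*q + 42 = (q - 7)*(q - 6)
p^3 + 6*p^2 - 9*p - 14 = (p - 2)*(p + 1)*(p + 7)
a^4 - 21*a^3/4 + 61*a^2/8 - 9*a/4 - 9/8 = (a - 3)*(a - 3/2)*(a - 1)*(a + 1/4)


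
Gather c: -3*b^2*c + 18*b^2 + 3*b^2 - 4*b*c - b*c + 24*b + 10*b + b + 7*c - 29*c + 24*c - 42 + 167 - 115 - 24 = 21*b^2 + 35*b + c*(-3*b^2 - 5*b + 2) - 14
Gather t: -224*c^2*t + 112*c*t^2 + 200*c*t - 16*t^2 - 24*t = t^2*(112*c - 16) + t*(-224*c^2 + 200*c - 24)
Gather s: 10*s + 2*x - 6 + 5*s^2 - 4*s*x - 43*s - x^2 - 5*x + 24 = 5*s^2 + s*(-4*x - 33) - x^2 - 3*x + 18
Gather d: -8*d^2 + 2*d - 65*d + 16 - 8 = -8*d^2 - 63*d + 8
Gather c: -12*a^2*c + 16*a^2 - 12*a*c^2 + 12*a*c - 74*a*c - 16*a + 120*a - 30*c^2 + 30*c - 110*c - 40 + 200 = 16*a^2 + 104*a + c^2*(-12*a - 30) + c*(-12*a^2 - 62*a - 80) + 160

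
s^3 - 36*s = s*(s - 6)*(s + 6)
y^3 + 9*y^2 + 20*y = y*(y + 4)*(y + 5)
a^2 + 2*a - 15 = (a - 3)*(a + 5)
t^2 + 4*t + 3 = (t + 1)*(t + 3)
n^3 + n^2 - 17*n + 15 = (n - 3)*(n - 1)*(n + 5)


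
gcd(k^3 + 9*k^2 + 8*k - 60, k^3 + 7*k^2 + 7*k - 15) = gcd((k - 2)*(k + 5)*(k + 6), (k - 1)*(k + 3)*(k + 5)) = k + 5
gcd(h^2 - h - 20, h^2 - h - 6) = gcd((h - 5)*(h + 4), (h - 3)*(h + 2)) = 1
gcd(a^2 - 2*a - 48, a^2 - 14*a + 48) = a - 8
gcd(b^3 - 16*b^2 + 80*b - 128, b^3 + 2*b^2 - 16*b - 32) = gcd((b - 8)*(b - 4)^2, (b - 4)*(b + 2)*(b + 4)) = b - 4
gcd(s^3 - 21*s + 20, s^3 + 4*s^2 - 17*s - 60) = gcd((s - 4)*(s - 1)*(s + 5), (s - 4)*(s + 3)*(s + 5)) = s^2 + s - 20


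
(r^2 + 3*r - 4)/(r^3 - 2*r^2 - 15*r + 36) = (r - 1)/(r^2 - 6*r + 9)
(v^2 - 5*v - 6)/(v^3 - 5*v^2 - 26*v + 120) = (v + 1)/(v^2 + v - 20)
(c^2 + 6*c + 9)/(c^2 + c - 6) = (c + 3)/(c - 2)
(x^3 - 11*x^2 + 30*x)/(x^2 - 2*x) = (x^2 - 11*x + 30)/(x - 2)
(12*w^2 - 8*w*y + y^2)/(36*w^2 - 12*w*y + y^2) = (-2*w + y)/(-6*w + y)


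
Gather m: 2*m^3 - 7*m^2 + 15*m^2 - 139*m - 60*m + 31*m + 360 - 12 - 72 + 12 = 2*m^3 + 8*m^2 - 168*m + 288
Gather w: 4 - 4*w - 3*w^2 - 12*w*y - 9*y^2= -3*w^2 + w*(-12*y - 4) - 9*y^2 + 4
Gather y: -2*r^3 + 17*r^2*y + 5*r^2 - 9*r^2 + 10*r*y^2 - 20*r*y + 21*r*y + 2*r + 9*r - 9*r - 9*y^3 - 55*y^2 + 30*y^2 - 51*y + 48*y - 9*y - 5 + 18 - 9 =-2*r^3 - 4*r^2 + 2*r - 9*y^3 + y^2*(10*r - 25) + y*(17*r^2 + r - 12) + 4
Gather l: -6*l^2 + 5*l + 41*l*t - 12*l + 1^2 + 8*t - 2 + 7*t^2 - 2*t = -6*l^2 + l*(41*t - 7) + 7*t^2 + 6*t - 1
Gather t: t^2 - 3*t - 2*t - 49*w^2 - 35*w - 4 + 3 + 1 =t^2 - 5*t - 49*w^2 - 35*w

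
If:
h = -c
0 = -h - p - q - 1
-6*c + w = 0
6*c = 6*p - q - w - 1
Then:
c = w/6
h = -w/6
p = 13*w/42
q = -w/7 - 1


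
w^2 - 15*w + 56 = (w - 8)*(w - 7)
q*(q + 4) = q^2 + 4*q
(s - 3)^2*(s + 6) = s^3 - 27*s + 54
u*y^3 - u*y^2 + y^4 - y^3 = y^2*(u + y)*(y - 1)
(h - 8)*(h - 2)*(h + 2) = h^3 - 8*h^2 - 4*h + 32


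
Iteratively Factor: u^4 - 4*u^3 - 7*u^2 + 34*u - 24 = (u + 3)*(u^3 - 7*u^2 + 14*u - 8) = (u - 2)*(u + 3)*(u^2 - 5*u + 4) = (u - 2)*(u - 1)*(u + 3)*(u - 4)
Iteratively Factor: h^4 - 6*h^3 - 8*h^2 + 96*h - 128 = (h - 4)*(h^3 - 2*h^2 - 16*h + 32) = (h - 4)*(h + 4)*(h^2 - 6*h + 8) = (h - 4)^2*(h + 4)*(h - 2)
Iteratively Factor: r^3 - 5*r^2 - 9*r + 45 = (r + 3)*(r^2 - 8*r + 15) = (r - 5)*(r + 3)*(r - 3)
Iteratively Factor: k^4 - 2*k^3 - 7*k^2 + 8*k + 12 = (k + 1)*(k^3 - 3*k^2 - 4*k + 12) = (k - 2)*(k + 1)*(k^2 - k - 6) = (k - 3)*(k - 2)*(k + 1)*(k + 2)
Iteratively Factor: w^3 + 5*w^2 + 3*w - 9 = (w + 3)*(w^2 + 2*w - 3) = (w + 3)^2*(w - 1)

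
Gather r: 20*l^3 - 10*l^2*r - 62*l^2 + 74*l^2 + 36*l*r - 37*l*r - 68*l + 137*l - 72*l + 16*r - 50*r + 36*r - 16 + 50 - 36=20*l^3 + 12*l^2 - 3*l + r*(-10*l^2 - l + 2) - 2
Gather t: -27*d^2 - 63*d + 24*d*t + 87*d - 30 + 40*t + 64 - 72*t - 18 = -27*d^2 + 24*d + t*(24*d - 32) + 16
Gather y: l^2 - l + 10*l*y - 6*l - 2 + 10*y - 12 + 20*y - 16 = l^2 - 7*l + y*(10*l + 30) - 30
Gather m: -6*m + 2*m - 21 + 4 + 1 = -4*m - 16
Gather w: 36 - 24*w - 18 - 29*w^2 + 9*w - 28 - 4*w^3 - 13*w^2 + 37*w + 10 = -4*w^3 - 42*w^2 + 22*w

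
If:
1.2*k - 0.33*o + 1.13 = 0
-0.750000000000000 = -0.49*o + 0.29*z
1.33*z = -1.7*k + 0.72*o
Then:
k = -0.25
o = 2.53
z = 1.68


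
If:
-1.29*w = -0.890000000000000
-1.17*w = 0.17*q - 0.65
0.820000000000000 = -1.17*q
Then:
No Solution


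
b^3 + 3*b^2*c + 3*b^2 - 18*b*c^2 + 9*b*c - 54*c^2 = (b + 3)*(b - 3*c)*(b + 6*c)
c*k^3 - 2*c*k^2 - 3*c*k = k*(k - 3)*(c*k + c)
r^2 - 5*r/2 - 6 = (r - 4)*(r + 3/2)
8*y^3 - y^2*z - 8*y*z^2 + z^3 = (-8*y + z)*(-y + z)*(y + z)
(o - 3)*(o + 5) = o^2 + 2*o - 15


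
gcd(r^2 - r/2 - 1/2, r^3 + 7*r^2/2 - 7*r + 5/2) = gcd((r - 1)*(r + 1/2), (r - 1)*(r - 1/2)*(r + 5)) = r - 1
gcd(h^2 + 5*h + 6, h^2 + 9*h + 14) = h + 2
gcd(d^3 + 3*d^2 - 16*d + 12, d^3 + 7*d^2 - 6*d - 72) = d + 6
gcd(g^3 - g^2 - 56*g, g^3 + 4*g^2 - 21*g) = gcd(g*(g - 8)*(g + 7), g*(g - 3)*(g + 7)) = g^2 + 7*g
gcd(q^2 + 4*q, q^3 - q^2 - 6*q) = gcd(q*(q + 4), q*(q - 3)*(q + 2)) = q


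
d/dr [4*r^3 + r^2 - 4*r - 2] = 12*r^2 + 2*r - 4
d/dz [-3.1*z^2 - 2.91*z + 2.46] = -6.2*z - 2.91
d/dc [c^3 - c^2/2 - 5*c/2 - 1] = 3*c^2 - c - 5/2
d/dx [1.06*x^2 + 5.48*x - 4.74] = 2.12*x + 5.48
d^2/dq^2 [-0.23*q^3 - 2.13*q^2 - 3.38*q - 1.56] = -1.38*q - 4.26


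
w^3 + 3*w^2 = w^2*(w + 3)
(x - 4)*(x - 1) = x^2 - 5*x + 4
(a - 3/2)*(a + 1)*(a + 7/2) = a^3 + 3*a^2 - 13*a/4 - 21/4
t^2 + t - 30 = (t - 5)*(t + 6)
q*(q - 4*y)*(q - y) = q^3 - 5*q^2*y + 4*q*y^2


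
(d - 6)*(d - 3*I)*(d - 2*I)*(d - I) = d^4 - 6*d^3 - 6*I*d^3 - 11*d^2 + 36*I*d^2 + 66*d + 6*I*d - 36*I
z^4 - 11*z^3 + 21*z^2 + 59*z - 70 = (z - 7)*(z - 5)*(z - 1)*(z + 2)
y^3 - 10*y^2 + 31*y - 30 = (y - 5)*(y - 3)*(y - 2)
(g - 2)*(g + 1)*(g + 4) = g^3 + 3*g^2 - 6*g - 8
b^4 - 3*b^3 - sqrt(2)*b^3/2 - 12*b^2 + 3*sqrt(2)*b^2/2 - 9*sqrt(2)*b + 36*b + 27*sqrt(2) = (b - 3)*(b - 3*sqrt(2))*(b + sqrt(2))*(b + 3*sqrt(2)/2)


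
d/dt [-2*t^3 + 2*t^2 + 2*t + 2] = -6*t^2 + 4*t + 2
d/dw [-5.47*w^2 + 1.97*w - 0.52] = 1.97 - 10.94*w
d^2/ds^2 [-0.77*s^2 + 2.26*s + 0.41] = -1.54000000000000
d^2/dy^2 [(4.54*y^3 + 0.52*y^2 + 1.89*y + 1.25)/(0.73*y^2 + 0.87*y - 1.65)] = (-3.5527136788005e-15*y^4 + 19.16337*y^3 - 31.34823*y^2 + 92.58318*y + 13.16109)/(0.389017*y^6 + 1.390869*y^5 - 0.980243999999999*y^4 - 5.628987*y^3 + 2.21562*y^2 + 7.105725*y - 4.492125)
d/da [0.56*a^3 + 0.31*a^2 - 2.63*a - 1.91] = 1.68*a^2 + 0.62*a - 2.63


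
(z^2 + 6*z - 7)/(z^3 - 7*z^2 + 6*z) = (z + 7)/(z*(z - 6))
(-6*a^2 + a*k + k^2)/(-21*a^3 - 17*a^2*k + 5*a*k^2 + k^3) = (6*a^2 - a*k - k^2)/(21*a^3 + 17*a^2*k - 5*a*k^2 - k^3)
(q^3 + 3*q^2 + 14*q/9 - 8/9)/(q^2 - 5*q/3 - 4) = (3*q^2 + 5*q - 2)/(3*(q - 3))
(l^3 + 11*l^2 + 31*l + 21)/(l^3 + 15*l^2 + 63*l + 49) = (l + 3)/(l + 7)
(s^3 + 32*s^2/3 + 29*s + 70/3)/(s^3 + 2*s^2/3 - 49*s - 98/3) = (3*s^2 + 11*s + 10)/(3*s^2 - 19*s - 14)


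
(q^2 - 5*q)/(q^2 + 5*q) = (q - 5)/(q + 5)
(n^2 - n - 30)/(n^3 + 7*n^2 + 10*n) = (n - 6)/(n*(n + 2))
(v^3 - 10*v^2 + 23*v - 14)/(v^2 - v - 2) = (v^2 - 8*v + 7)/(v + 1)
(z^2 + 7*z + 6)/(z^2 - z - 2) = (z + 6)/(z - 2)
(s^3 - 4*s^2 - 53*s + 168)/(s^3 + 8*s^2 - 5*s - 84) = (s - 8)/(s + 4)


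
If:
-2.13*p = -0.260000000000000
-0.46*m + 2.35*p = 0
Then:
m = 0.62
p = 0.12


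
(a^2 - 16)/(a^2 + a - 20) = (a + 4)/(a + 5)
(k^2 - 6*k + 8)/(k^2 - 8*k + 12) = (k - 4)/(k - 6)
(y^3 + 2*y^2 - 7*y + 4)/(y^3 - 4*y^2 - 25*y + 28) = (y - 1)/(y - 7)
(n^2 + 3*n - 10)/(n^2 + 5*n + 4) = (n^2 + 3*n - 10)/(n^2 + 5*n + 4)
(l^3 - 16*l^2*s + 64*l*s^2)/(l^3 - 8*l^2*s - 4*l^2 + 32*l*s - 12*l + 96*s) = l*(l - 8*s)/(l^2 - 4*l - 12)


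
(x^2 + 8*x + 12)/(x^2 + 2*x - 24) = (x + 2)/(x - 4)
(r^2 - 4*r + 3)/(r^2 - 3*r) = (r - 1)/r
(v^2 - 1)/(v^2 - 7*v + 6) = (v + 1)/(v - 6)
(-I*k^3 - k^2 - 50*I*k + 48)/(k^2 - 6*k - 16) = (I*k^3 + k^2 + 50*I*k - 48)/(-k^2 + 6*k + 16)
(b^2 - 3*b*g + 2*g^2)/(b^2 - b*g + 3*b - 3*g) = (b - 2*g)/(b + 3)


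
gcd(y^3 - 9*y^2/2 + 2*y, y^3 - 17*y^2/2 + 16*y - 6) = y - 1/2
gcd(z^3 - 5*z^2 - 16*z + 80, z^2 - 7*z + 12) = z - 4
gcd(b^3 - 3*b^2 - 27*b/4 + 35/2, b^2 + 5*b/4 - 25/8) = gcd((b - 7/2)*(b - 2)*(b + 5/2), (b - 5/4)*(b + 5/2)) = b + 5/2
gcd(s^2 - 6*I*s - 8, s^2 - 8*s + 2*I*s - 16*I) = 1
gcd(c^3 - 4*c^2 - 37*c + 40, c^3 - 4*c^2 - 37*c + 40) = c^3 - 4*c^2 - 37*c + 40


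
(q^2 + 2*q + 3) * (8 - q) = -q^3 + 6*q^2 + 13*q + 24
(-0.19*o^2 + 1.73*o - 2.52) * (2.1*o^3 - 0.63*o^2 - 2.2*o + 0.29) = -0.399*o^5 + 3.7527*o^4 - 5.9639*o^3 - 2.2735*o^2 + 6.0457*o - 0.7308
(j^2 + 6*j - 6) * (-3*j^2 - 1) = -3*j^4 - 18*j^3 + 17*j^2 - 6*j + 6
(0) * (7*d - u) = 0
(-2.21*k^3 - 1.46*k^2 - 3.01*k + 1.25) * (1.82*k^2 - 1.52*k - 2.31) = -4.0222*k^5 + 0.702*k^4 + 1.8461*k^3 + 10.2228*k^2 + 5.0531*k - 2.8875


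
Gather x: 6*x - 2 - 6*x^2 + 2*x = -6*x^2 + 8*x - 2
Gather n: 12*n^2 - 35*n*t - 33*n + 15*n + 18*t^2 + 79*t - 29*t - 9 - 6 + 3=12*n^2 + n*(-35*t - 18) + 18*t^2 + 50*t - 12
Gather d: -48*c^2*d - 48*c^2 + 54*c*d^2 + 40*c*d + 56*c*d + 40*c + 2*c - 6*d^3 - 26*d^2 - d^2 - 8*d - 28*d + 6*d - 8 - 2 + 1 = -48*c^2 + 42*c - 6*d^3 + d^2*(54*c - 27) + d*(-48*c^2 + 96*c - 30) - 9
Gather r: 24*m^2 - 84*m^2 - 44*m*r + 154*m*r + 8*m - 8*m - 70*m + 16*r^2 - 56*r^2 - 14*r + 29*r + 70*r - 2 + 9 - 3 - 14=-60*m^2 - 70*m - 40*r^2 + r*(110*m + 85) - 10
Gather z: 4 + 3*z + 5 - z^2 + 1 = -z^2 + 3*z + 10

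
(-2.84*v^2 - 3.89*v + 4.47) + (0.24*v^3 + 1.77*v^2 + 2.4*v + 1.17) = 0.24*v^3 - 1.07*v^2 - 1.49*v + 5.64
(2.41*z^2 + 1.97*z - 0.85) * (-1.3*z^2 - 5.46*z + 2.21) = -3.133*z^4 - 15.7196*z^3 - 4.3251*z^2 + 8.9947*z - 1.8785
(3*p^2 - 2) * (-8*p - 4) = -24*p^3 - 12*p^2 + 16*p + 8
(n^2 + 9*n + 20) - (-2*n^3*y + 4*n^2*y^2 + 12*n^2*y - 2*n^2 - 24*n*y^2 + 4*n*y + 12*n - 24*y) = 2*n^3*y - 4*n^2*y^2 - 12*n^2*y + 3*n^2 + 24*n*y^2 - 4*n*y - 3*n + 24*y + 20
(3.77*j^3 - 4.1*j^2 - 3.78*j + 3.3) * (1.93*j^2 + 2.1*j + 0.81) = 7.2761*j^5 + 0.00400000000000134*j^4 - 12.8517*j^3 - 4.89*j^2 + 3.8682*j + 2.673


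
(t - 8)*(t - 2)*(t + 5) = t^3 - 5*t^2 - 34*t + 80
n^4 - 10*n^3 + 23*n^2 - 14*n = n*(n - 7)*(n - 2)*(n - 1)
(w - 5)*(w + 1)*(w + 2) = w^3 - 2*w^2 - 13*w - 10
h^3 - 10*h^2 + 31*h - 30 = (h - 5)*(h - 3)*(h - 2)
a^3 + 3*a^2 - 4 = (a - 1)*(a + 2)^2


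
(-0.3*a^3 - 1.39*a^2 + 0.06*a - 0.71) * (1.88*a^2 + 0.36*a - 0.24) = -0.564*a^5 - 2.7212*a^4 - 0.3156*a^3 - 0.9796*a^2 - 0.27*a + 0.1704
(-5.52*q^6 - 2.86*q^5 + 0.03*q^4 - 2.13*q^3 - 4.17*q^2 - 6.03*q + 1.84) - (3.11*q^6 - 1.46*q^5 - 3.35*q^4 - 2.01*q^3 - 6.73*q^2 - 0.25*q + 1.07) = -8.63*q^6 - 1.4*q^5 + 3.38*q^4 - 0.12*q^3 + 2.56*q^2 - 5.78*q + 0.77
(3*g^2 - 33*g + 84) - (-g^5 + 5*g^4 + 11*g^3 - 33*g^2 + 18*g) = g^5 - 5*g^4 - 11*g^3 + 36*g^2 - 51*g + 84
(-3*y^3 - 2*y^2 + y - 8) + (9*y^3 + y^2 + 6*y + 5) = 6*y^3 - y^2 + 7*y - 3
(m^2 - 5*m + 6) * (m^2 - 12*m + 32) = m^4 - 17*m^3 + 98*m^2 - 232*m + 192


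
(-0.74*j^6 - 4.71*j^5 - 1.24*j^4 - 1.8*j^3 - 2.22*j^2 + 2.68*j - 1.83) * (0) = 0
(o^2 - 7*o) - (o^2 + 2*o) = -9*o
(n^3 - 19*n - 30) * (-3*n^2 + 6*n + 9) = -3*n^5 + 6*n^4 + 66*n^3 - 24*n^2 - 351*n - 270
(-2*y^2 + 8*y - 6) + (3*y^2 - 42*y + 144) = y^2 - 34*y + 138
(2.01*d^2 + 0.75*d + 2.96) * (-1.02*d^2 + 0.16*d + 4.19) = -2.0502*d^4 - 0.4434*d^3 + 5.5227*d^2 + 3.6161*d + 12.4024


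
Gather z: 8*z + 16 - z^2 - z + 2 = -z^2 + 7*z + 18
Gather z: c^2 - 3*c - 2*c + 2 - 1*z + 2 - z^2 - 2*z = c^2 - 5*c - z^2 - 3*z + 4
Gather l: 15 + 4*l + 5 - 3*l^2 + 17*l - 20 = -3*l^2 + 21*l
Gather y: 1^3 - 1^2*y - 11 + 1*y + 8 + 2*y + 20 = 2*y + 18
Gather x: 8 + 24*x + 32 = 24*x + 40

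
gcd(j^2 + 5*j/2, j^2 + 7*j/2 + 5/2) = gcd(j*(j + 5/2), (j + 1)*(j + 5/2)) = j + 5/2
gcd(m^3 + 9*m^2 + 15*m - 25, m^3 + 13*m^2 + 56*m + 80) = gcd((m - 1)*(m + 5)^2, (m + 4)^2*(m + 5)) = m + 5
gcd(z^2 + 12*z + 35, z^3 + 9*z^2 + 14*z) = z + 7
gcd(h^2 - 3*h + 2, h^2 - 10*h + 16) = h - 2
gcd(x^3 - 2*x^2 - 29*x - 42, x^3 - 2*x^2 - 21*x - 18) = x + 3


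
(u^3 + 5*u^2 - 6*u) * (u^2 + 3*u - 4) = u^5 + 8*u^4 + 5*u^3 - 38*u^2 + 24*u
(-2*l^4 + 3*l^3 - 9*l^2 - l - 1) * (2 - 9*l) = 18*l^5 - 31*l^4 + 87*l^3 - 9*l^2 + 7*l - 2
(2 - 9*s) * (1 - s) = 9*s^2 - 11*s + 2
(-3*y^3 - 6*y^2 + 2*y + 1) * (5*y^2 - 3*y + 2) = -15*y^5 - 21*y^4 + 22*y^3 - 13*y^2 + y + 2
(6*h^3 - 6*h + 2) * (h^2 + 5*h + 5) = 6*h^5 + 30*h^4 + 24*h^3 - 28*h^2 - 20*h + 10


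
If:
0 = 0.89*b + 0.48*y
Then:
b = -0.539325842696629*y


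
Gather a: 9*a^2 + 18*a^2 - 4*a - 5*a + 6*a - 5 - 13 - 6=27*a^2 - 3*a - 24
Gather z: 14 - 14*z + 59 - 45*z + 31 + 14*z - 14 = 90 - 45*z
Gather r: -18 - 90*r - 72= -90*r - 90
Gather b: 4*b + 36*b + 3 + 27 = 40*b + 30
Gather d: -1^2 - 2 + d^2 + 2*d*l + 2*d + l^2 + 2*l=d^2 + d*(2*l + 2) + l^2 + 2*l - 3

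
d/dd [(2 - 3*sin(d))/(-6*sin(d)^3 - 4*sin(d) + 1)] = (-36*sin(d)^3 + 36*sin(d)^2 + 5)*cos(d)/(6*sin(d)^3 + 4*sin(d) - 1)^2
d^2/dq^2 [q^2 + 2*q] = 2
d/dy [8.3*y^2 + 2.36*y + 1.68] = 16.6*y + 2.36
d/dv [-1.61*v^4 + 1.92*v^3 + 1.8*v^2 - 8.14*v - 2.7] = -6.44*v^3 + 5.76*v^2 + 3.6*v - 8.14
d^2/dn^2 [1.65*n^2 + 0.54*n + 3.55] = 3.30000000000000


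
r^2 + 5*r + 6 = (r + 2)*(r + 3)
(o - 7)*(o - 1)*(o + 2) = o^3 - 6*o^2 - 9*o + 14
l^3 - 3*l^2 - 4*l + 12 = (l - 3)*(l - 2)*(l + 2)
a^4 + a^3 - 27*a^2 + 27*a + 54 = (a - 3)^2*(a + 1)*(a + 6)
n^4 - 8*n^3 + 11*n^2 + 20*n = n*(n - 5)*(n - 4)*(n + 1)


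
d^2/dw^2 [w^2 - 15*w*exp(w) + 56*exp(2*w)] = -15*w*exp(w) + 224*exp(2*w) - 30*exp(w) + 2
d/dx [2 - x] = -1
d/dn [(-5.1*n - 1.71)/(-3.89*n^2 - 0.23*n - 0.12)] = (-19.839*n^2 - 13.3038*n + 0.2187)/(15.1321*n^4 + 1.7894*n^3 + 0.9865*n^2 + 0.0552*n + 0.0144)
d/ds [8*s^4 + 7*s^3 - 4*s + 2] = 32*s^3 + 21*s^2 - 4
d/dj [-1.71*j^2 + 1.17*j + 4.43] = 1.17 - 3.42*j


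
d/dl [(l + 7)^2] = 2*l + 14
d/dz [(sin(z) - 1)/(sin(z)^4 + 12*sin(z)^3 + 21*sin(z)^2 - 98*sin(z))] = (-3*sin(z)^3 + sin(z)^2 + 8*sin(z) - 14)*cos(z)/((sin(z) - 2)^2*(sin(z) + 7)^3*sin(z)^2)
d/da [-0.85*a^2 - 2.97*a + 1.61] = -1.7*a - 2.97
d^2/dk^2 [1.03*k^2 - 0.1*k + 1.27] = 2.06000000000000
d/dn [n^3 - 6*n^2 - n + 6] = 3*n^2 - 12*n - 1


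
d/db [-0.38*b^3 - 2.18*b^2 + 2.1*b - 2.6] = -1.14*b^2 - 4.36*b + 2.1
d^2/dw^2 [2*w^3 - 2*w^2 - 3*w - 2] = 12*w - 4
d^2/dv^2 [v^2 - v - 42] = 2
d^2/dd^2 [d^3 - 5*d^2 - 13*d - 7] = 6*d - 10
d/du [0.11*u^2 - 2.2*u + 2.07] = 0.22*u - 2.2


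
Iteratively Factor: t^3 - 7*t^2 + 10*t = (t)*(t^2 - 7*t + 10) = t*(t - 5)*(t - 2)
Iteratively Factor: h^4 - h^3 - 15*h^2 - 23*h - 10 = (h + 2)*(h^3 - 3*h^2 - 9*h - 5) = (h + 1)*(h + 2)*(h^2 - 4*h - 5) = (h - 5)*(h + 1)*(h + 2)*(h + 1)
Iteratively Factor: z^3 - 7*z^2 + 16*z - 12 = (z - 3)*(z^2 - 4*z + 4) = (z - 3)*(z - 2)*(z - 2)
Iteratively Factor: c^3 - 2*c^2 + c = (c - 1)*(c^2 - c) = c*(c - 1)*(c - 1)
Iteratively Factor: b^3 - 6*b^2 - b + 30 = (b + 2)*(b^2 - 8*b + 15) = (b - 3)*(b + 2)*(b - 5)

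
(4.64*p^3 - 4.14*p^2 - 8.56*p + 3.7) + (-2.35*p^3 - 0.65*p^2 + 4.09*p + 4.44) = 2.29*p^3 - 4.79*p^2 - 4.47*p + 8.14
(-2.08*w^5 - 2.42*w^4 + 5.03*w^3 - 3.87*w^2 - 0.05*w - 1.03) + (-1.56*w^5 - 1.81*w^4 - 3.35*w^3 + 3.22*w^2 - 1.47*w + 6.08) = -3.64*w^5 - 4.23*w^4 + 1.68*w^3 - 0.65*w^2 - 1.52*w + 5.05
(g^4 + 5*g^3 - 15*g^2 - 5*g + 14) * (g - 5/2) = g^5 + 5*g^4/2 - 55*g^3/2 + 65*g^2/2 + 53*g/2 - 35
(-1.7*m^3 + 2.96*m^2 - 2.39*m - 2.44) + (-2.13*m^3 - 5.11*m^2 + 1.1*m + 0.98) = -3.83*m^3 - 2.15*m^2 - 1.29*m - 1.46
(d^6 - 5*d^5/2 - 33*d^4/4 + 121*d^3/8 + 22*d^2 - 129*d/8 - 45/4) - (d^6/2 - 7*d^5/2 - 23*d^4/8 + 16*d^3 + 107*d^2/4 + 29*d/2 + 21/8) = d^6/2 + d^5 - 43*d^4/8 - 7*d^3/8 - 19*d^2/4 - 245*d/8 - 111/8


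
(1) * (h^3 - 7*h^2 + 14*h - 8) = h^3 - 7*h^2 + 14*h - 8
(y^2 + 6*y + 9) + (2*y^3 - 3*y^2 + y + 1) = 2*y^3 - 2*y^2 + 7*y + 10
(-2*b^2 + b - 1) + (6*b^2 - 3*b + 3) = 4*b^2 - 2*b + 2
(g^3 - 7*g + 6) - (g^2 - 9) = g^3 - g^2 - 7*g + 15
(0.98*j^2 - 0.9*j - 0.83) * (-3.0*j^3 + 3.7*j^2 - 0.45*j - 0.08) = -2.94*j^5 + 6.326*j^4 - 1.281*j^3 - 2.7444*j^2 + 0.4455*j + 0.0664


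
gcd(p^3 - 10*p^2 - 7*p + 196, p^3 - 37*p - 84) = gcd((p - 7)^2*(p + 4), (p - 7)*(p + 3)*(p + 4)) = p^2 - 3*p - 28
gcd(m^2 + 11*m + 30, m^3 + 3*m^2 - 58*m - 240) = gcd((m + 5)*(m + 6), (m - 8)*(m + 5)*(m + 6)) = m^2 + 11*m + 30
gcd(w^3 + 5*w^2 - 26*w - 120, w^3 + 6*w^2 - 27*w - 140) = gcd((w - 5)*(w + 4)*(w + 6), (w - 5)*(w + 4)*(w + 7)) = w^2 - w - 20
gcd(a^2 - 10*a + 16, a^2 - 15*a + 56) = a - 8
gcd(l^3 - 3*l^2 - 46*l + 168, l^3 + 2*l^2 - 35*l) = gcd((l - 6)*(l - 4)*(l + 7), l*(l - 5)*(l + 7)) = l + 7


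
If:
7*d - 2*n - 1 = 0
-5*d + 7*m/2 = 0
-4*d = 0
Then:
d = 0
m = 0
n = -1/2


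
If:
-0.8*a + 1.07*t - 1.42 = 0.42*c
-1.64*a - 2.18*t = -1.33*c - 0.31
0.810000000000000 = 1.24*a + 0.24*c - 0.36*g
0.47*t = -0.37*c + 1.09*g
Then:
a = 0.47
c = 8.66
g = 5.13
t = 5.07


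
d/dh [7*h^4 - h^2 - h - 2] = 28*h^3 - 2*h - 1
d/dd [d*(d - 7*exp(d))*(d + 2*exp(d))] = -5*d^2*exp(d) + 3*d^2 - 28*d*exp(2*d) - 10*d*exp(d) - 14*exp(2*d)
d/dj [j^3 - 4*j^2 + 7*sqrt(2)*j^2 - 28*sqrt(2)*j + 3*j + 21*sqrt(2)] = 3*j^2 - 8*j + 14*sqrt(2)*j - 28*sqrt(2) + 3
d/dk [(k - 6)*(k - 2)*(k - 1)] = 3*k^2 - 18*k + 20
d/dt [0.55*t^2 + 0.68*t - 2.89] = 1.1*t + 0.68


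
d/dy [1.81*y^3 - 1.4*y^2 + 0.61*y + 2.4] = 5.43*y^2 - 2.8*y + 0.61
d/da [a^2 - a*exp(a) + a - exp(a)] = -a*exp(a) + 2*a - 2*exp(a) + 1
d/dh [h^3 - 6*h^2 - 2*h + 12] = 3*h^2 - 12*h - 2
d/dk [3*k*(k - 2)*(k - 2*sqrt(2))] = 9*k^2 - 12*sqrt(2)*k - 12*k + 12*sqrt(2)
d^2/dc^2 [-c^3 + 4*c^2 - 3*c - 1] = 8 - 6*c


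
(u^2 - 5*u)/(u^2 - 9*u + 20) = u/(u - 4)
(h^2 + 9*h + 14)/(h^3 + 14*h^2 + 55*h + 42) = (h + 2)/(h^2 + 7*h + 6)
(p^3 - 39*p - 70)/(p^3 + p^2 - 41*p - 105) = (p + 2)/(p + 3)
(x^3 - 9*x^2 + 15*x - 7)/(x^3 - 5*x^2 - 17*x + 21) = (x - 1)/(x + 3)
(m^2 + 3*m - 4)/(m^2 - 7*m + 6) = (m + 4)/(m - 6)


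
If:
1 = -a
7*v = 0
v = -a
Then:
No Solution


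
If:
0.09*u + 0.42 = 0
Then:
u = -4.67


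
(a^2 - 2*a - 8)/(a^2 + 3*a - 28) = (a + 2)/(a + 7)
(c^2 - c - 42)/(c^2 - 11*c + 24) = (c^2 - c - 42)/(c^2 - 11*c + 24)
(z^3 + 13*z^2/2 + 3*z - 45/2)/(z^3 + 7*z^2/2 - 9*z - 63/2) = (2*z^2 + 7*z - 15)/(2*z^2 + z - 21)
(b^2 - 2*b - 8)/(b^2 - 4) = (b - 4)/(b - 2)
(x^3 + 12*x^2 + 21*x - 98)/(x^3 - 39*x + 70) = (x + 7)/(x - 5)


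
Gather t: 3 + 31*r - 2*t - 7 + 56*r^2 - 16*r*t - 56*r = 56*r^2 - 25*r + t*(-16*r - 2) - 4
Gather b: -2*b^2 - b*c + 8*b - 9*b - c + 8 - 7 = -2*b^2 + b*(-c - 1) - c + 1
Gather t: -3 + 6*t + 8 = 6*t + 5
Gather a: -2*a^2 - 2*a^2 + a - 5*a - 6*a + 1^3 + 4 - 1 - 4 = -4*a^2 - 10*a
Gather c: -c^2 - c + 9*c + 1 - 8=-c^2 + 8*c - 7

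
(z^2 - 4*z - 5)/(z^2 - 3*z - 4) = (z - 5)/(z - 4)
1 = 1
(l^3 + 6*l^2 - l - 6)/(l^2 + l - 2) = (l^2 + 7*l + 6)/(l + 2)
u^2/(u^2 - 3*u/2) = 2*u/(2*u - 3)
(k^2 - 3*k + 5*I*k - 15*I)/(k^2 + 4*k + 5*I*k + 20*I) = (k - 3)/(k + 4)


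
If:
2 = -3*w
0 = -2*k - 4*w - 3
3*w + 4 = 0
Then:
No Solution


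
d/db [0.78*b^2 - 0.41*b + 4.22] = 1.56*b - 0.41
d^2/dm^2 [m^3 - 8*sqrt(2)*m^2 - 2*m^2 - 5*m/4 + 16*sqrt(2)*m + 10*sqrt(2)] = 6*m - 16*sqrt(2) - 4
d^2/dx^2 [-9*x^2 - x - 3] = -18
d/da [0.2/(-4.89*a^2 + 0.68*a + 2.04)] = (1.956*a - 0.136)/(-4.89*a^2 + 0.68*a + 2.04)^2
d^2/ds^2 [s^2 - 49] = 2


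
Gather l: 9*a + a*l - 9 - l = 9*a + l*(a - 1) - 9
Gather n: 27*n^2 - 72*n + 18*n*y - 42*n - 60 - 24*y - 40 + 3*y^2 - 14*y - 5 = 27*n^2 + n*(18*y - 114) + 3*y^2 - 38*y - 105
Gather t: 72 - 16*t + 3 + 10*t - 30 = 45 - 6*t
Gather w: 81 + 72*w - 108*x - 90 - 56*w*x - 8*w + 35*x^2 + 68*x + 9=w*(64 - 56*x) + 35*x^2 - 40*x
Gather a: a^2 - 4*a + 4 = a^2 - 4*a + 4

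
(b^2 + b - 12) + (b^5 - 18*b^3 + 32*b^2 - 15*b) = b^5 - 18*b^3 + 33*b^2 - 14*b - 12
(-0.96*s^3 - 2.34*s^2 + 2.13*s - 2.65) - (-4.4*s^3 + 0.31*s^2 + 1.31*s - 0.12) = 3.44*s^3 - 2.65*s^2 + 0.82*s - 2.53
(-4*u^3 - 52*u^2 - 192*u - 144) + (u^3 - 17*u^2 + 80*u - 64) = -3*u^3 - 69*u^2 - 112*u - 208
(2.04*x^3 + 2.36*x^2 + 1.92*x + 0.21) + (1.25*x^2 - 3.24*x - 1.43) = 2.04*x^3 + 3.61*x^2 - 1.32*x - 1.22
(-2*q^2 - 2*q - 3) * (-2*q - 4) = 4*q^3 + 12*q^2 + 14*q + 12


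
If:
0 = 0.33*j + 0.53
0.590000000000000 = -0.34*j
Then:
No Solution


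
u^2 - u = u*(u - 1)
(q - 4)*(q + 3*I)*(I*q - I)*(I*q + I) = -q^4 + 4*q^3 - 3*I*q^3 + q^2 + 12*I*q^2 - 4*q + 3*I*q - 12*I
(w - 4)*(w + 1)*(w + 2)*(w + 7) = w^4 + 6*w^3 - 17*w^2 - 78*w - 56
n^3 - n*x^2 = n*(n - x)*(n + x)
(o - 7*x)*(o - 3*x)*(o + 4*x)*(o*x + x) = o^4*x - 6*o^3*x^2 + o^3*x - 19*o^2*x^3 - 6*o^2*x^2 + 84*o*x^4 - 19*o*x^3 + 84*x^4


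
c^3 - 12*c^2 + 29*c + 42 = (c - 7)*(c - 6)*(c + 1)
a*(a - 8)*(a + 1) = a^3 - 7*a^2 - 8*a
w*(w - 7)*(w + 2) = w^3 - 5*w^2 - 14*w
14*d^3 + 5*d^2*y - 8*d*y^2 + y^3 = (-7*d + y)*(-2*d + y)*(d + y)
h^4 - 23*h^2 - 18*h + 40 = (h - 5)*(h - 1)*(h + 2)*(h + 4)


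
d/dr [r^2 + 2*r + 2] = 2*r + 2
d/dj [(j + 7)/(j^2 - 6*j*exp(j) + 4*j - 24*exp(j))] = (j^2 - 6*j*exp(j) + 4*j + 2*(j + 7)*(3*j*exp(j) - j + 15*exp(j) - 2) - 24*exp(j))/(j^2 - 6*j*exp(j) + 4*j - 24*exp(j))^2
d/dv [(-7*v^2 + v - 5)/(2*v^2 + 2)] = (-v^2 - 4*v + 1)/(2*(v^4 + 2*v^2 + 1))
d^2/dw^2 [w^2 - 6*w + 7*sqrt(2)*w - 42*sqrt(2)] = 2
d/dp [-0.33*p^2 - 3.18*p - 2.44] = -0.66*p - 3.18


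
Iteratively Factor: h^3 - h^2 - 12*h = (h + 3)*(h^2 - 4*h) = (h - 4)*(h + 3)*(h)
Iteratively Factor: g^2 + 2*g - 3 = (g - 1)*(g + 3)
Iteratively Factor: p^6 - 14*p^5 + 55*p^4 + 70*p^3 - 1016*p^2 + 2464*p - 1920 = (p - 2)*(p^5 - 12*p^4 + 31*p^3 + 132*p^2 - 752*p + 960) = (p - 4)*(p - 2)*(p^4 - 8*p^3 - p^2 + 128*p - 240) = (p - 5)*(p - 4)*(p - 2)*(p^3 - 3*p^2 - 16*p + 48) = (p - 5)*(p - 4)*(p - 2)*(p + 4)*(p^2 - 7*p + 12) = (p - 5)*(p - 4)*(p - 3)*(p - 2)*(p + 4)*(p - 4)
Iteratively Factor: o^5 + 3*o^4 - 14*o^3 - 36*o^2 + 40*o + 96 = (o + 2)*(o^4 + o^3 - 16*o^2 - 4*o + 48) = (o + 2)^2*(o^3 - o^2 - 14*o + 24) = (o - 2)*(o + 2)^2*(o^2 + o - 12) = (o - 2)*(o + 2)^2*(o + 4)*(o - 3)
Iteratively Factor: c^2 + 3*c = (c)*(c + 3)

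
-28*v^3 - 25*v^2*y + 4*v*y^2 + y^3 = (-4*v + y)*(v + y)*(7*v + y)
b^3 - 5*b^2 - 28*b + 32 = (b - 8)*(b - 1)*(b + 4)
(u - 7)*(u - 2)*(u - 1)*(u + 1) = u^4 - 9*u^3 + 13*u^2 + 9*u - 14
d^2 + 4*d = d*(d + 4)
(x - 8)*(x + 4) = x^2 - 4*x - 32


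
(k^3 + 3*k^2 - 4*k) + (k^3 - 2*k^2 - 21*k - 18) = 2*k^3 + k^2 - 25*k - 18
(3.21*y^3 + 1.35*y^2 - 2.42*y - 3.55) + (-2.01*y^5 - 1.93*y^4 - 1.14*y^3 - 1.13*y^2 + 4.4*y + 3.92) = -2.01*y^5 - 1.93*y^4 + 2.07*y^3 + 0.22*y^2 + 1.98*y + 0.37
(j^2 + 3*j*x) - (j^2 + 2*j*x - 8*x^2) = j*x + 8*x^2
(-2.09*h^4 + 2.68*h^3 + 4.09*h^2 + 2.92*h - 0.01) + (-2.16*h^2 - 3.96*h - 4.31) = -2.09*h^4 + 2.68*h^3 + 1.93*h^2 - 1.04*h - 4.32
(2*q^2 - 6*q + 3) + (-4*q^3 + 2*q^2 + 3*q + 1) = -4*q^3 + 4*q^2 - 3*q + 4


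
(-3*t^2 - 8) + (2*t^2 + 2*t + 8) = -t^2 + 2*t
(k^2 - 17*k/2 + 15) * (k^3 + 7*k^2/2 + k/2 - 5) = k^5 - 5*k^4 - 57*k^3/4 + 173*k^2/4 + 50*k - 75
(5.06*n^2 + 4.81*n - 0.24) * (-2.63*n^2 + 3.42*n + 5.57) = -13.3078*n^4 + 4.6549*n^3 + 45.2656*n^2 + 25.9709*n - 1.3368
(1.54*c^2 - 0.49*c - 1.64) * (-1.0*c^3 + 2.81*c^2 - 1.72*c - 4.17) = -1.54*c^5 + 4.8174*c^4 - 2.3857*c^3 - 10.1874*c^2 + 4.8641*c + 6.8388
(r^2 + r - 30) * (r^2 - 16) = r^4 + r^3 - 46*r^2 - 16*r + 480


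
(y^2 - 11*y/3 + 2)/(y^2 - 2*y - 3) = (y - 2/3)/(y + 1)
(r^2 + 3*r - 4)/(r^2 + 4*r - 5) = (r + 4)/(r + 5)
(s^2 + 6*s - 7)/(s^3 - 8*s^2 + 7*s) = (s + 7)/(s*(s - 7))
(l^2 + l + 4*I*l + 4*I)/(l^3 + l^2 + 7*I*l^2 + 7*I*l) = (l + 4*I)/(l*(l + 7*I))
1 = 1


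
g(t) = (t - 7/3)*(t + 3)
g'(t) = 2*t + 2/3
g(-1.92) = -4.59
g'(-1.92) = -3.17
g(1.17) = -4.85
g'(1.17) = 3.01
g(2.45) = 0.64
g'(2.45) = 5.57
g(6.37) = 37.82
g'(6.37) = 13.41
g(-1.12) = -6.49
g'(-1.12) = -1.57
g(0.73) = -5.98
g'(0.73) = 2.13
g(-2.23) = -3.51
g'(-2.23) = -3.79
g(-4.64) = 11.44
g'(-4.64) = -8.61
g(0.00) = -7.00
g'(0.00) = 0.67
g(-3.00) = 0.00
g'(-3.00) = -5.33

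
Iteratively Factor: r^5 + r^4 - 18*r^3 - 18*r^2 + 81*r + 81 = (r - 3)*(r^4 + 4*r^3 - 6*r^2 - 36*r - 27) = (r - 3)^2*(r^3 + 7*r^2 + 15*r + 9) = (r - 3)^2*(r + 3)*(r^2 + 4*r + 3) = (r - 3)^2*(r + 1)*(r + 3)*(r + 3)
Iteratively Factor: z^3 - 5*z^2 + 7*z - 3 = (z - 3)*(z^2 - 2*z + 1) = (z - 3)*(z - 1)*(z - 1)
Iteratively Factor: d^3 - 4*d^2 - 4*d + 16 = (d - 4)*(d^2 - 4) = (d - 4)*(d + 2)*(d - 2)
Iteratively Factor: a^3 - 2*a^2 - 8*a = (a - 4)*(a^2 + 2*a) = (a - 4)*(a + 2)*(a)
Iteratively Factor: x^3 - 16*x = (x)*(x^2 - 16) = x*(x + 4)*(x - 4)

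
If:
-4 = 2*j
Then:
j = -2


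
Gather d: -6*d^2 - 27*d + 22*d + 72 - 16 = -6*d^2 - 5*d + 56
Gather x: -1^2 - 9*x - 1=-9*x - 2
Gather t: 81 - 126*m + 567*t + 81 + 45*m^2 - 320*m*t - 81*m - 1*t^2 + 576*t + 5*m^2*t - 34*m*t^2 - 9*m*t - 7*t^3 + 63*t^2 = 45*m^2 - 207*m - 7*t^3 + t^2*(62 - 34*m) + t*(5*m^2 - 329*m + 1143) + 162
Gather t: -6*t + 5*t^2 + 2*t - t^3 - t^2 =-t^3 + 4*t^2 - 4*t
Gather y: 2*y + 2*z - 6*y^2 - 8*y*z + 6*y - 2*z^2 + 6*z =-6*y^2 + y*(8 - 8*z) - 2*z^2 + 8*z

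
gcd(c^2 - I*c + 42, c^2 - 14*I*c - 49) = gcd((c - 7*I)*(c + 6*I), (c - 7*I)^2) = c - 7*I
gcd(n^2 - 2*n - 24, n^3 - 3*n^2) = 1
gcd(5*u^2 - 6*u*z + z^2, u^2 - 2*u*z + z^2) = -u + z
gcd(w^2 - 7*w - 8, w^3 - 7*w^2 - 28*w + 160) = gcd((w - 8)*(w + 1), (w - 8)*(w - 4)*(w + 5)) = w - 8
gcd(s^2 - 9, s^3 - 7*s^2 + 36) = s - 3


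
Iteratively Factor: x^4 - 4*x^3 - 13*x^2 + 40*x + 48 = (x + 3)*(x^3 - 7*x^2 + 8*x + 16) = (x + 1)*(x + 3)*(x^2 - 8*x + 16) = (x - 4)*(x + 1)*(x + 3)*(x - 4)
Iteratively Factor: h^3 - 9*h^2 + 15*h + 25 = (h + 1)*(h^2 - 10*h + 25) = (h - 5)*(h + 1)*(h - 5)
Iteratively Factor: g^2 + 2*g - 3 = (g + 3)*(g - 1)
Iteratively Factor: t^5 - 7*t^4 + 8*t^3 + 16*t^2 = (t - 4)*(t^4 - 3*t^3 - 4*t^2) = t*(t - 4)*(t^3 - 3*t^2 - 4*t) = t^2*(t - 4)*(t^2 - 3*t - 4) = t^2*(t - 4)*(t + 1)*(t - 4)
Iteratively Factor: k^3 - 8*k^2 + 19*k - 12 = (k - 1)*(k^2 - 7*k + 12) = (k - 3)*(k - 1)*(k - 4)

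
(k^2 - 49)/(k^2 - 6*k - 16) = (49 - k^2)/(-k^2 + 6*k + 16)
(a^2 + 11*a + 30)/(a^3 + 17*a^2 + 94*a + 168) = (a + 5)/(a^2 + 11*a + 28)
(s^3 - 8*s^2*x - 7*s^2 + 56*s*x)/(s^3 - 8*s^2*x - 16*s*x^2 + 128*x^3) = s*(7 - s)/(-s^2 + 16*x^2)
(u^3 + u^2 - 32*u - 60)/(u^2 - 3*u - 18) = (u^2 + 7*u + 10)/(u + 3)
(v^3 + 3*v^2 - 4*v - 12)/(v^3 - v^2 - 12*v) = (v^2 - 4)/(v*(v - 4))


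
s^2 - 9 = (s - 3)*(s + 3)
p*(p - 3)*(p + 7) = p^3 + 4*p^2 - 21*p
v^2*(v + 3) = v^3 + 3*v^2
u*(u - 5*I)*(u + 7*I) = u^3 + 2*I*u^2 + 35*u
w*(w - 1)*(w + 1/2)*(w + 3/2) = w^4 + w^3 - 5*w^2/4 - 3*w/4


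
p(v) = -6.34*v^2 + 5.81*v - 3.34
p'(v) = 5.81 - 12.68*v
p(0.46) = -2.01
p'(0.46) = -0.02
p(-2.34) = -51.65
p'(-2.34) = 35.48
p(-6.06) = -271.38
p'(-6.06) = 82.65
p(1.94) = -15.93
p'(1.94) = -18.79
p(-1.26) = -20.73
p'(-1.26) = 21.79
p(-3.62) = -107.45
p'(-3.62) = 51.71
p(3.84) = -74.52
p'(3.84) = -42.88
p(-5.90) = -258.31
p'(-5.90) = 80.62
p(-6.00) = -266.44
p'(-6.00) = 81.89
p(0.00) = -3.34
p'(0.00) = 5.81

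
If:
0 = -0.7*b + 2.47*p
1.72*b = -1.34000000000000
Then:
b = -0.78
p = -0.22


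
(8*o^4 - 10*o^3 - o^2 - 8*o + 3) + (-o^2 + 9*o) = 8*o^4 - 10*o^3 - 2*o^2 + o + 3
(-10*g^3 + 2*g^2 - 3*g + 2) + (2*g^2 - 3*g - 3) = -10*g^3 + 4*g^2 - 6*g - 1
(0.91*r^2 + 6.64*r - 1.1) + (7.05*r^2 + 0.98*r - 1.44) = 7.96*r^2 + 7.62*r - 2.54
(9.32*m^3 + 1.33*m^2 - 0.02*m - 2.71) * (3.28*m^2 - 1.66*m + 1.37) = 30.5696*m^5 - 11.1088*m^4 + 10.495*m^3 - 7.0335*m^2 + 4.4712*m - 3.7127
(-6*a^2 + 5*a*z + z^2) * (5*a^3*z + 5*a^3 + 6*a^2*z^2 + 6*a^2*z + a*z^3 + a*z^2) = -30*a^5*z - 30*a^5 - 11*a^4*z^2 - 11*a^4*z + 29*a^3*z^3 + 29*a^3*z^2 + 11*a^2*z^4 + 11*a^2*z^3 + a*z^5 + a*z^4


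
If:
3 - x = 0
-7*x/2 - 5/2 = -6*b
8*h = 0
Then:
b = 13/6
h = 0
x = 3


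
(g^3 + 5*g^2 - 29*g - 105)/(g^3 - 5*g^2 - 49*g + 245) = (g + 3)/(g - 7)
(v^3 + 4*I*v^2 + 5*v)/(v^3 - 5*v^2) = (v^2 + 4*I*v + 5)/(v*(v - 5))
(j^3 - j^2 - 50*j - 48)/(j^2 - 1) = (j^2 - 2*j - 48)/(j - 1)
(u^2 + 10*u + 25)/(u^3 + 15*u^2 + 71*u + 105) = (u + 5)/(u^2 + 10*u + 21)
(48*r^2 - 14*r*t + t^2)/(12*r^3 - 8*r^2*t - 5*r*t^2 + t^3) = (8*r - t)/(2*r^2 - r*t - t^2)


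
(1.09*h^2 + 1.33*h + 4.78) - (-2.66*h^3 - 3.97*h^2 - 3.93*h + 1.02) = 2.66*h^3 + 5.06*h^2 + 5.26*h + 3.76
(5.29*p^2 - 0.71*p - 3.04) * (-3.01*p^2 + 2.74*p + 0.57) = -15.9229*p^4 + 16.6317*p^3 + 10.2203*p^2 - 8.7343*p - 1.7328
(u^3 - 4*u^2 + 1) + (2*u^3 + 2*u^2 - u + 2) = 3*u^3 - 2*u^2 - u + 3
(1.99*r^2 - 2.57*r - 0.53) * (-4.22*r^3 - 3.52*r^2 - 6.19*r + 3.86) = -8.3978*r^5 + 3.8406*r^4 - 1.0351*r^3 + 25.4553*r^2 - 6.6395*r - 2.0458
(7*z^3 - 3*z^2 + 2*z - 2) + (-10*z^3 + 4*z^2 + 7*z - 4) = -3*z^3 + z^2 + 9*z - 6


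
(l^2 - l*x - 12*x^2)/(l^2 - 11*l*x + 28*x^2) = (-l - 3*x)/(-l + 7*x)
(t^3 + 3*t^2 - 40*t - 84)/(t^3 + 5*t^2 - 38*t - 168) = (t + 2)/(t + 4)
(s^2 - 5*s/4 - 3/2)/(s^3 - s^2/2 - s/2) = (-4*s^2 + 5*s + 6)/(2*s*(-2*s^2 + s + 1))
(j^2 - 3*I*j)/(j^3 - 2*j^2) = (j - 3*I)/(j*(j - 2))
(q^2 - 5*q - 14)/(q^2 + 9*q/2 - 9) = 2*(q^2 - 5*q - 14)/(2*q^2 + 9*q - 18)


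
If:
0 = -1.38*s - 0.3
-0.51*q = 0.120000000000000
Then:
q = -0.24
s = -0.22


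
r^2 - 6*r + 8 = (r - 4)*(r - 2)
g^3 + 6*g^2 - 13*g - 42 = (g - 3)*(g + 2)*(g + 7)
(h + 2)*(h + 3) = h^2 + 5*h + 6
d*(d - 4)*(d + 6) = d^3 + 2*d^2 - 24*d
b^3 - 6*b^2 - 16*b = b*(b - 8)*(b + 2)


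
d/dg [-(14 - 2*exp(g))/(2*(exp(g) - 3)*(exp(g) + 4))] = (-exp(2*g) + 14*exp(g) - 5)*exp(g)/(exp(4*g) + 2*exp(3*g) - 23*exp(2*g) - 24*exp(g) + 144)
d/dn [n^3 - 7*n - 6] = 3*n^2 - 7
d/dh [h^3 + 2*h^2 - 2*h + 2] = 3*h^2 + 4*h - 2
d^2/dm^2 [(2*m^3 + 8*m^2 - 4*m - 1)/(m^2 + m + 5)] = 2*(-20*m^3 - 93*m^2 + 207*m + 224)/(m^6 + 3*m^5 + 18*m^4 + 31*m^3 + 90*m^2 + 75*m + 125)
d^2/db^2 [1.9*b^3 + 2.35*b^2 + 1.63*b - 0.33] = 11.4*b + 4.7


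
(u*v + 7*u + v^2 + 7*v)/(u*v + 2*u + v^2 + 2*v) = (v + 7)/(v + 2)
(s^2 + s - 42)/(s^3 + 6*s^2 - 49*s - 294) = (s - 6)/(s^2 - s - 42)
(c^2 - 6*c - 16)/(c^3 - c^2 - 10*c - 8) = (c - 8)/(c^2 - 3*c - 4)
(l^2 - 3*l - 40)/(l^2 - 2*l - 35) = (l - 8)/(l - 7)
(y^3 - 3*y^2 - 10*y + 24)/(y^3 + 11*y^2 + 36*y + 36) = (y^2 - 6*y + 8)/(y^2 + 8*y + 12)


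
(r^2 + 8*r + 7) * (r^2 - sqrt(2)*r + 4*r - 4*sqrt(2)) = r^4 - sqrt(2)*r^3 + 12*r^3 - 12*sqrt(2)*r^2 + 39*r^2 - 39*sqrt(2)*r + 28*r - 28*sqrt(2)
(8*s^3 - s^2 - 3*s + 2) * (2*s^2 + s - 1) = 16*s^5 + 6*s^4 - 15*s^3 + 2*s^2 + 5*s - 2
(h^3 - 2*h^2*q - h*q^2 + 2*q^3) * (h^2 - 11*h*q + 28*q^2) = h^5 - 13*h^4*q + 49*h^3*q^2 - 43*h^2*q^3 - 50*h*q^4 + 56*q^5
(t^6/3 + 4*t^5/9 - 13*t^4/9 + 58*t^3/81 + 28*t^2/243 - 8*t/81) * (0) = 0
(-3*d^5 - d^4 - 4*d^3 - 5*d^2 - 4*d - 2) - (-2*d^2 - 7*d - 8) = -3*d^5 - d^4 - 4*d^3 - 3*d^2 + 3*d + 6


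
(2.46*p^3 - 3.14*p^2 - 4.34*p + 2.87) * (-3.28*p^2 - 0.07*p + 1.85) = -8.0688*p^5 + 10.127*p^4 + 19.006*p^3 - 14.9188*p^2 - 8.2299*p + 5.3095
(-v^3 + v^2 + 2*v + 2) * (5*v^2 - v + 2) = -5*v^5 + 6*v^4 + 7*v^3 + 10*v^2 + 2*v + 4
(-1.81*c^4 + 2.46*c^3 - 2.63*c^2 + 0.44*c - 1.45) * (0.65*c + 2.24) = -1.1765*c^5 - 2.4554*c^4 + 3.8009*c^3 - 5.6052*c^2 + 0.0431000000000001*c - 3.248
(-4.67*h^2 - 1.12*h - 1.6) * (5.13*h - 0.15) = -23.9571*h^3 - 5.0451*h^2 - 8.04*h + 0.24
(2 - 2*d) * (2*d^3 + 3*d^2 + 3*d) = -4*d^4 - 2*d^3 + 6*d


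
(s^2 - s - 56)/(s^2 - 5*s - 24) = (s + 7)/(s + 3)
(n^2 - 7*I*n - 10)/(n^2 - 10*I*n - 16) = (n - 5*I)/(n - 8*I)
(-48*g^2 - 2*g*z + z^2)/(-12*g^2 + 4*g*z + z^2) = (-8*g + z)/(-2*g + z)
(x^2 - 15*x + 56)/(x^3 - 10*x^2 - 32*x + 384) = (x - 7)/(x^2 - 2*x - 48)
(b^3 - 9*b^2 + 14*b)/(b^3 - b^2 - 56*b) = (-b^2 + 9*b - 14)/(-b^2 + b + 56)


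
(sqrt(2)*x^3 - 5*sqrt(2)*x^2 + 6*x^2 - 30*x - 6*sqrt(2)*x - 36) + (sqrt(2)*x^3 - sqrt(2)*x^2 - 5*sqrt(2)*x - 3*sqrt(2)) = 2*sqrt(2)*x^3 - 6*sqrt(2)*x^2 + 6*x^2 - 30*x - 11*sqrt(2)*x - 36 - 3*sqrt(2)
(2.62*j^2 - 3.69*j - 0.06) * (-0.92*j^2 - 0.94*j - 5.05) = -2.4104*j^4 + 0.932*j^3 - 9.7072*j^2 + 18.6909*j + 0.303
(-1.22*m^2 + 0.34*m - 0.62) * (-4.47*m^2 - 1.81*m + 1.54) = 5.4534*m^4 + 0.6884*m^3 + 0.2772*m^2 + 1.6458*m - 0.9548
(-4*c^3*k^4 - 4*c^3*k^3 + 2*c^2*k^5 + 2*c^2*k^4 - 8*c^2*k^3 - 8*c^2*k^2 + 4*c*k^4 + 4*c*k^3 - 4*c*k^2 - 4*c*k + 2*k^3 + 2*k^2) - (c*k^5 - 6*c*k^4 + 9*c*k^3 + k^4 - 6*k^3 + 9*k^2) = -4*c^3*k^4 - 4*c^3*k^3 + 2*c^2*k^5 + 2*c^2*k^4 - 8*c^2*k^3 - 8*c^2*k^2 - c*k^5 + 10*c*k^4 - 5*c*k^3 - 4*c*k^2 - 4*c*k - k^4 + 8*k^3 - 7*k^2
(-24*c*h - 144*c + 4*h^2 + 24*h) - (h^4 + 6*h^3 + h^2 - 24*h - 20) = -24*c*h - 144*c - h^4 - 6*h^3 + 3*h^2 + 48*h + 20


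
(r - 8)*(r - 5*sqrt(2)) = r^2 - 8*r - 5*sqrt(2)*r + 40*sqrt(2)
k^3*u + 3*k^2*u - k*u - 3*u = (k - 1)*(k + 3)*(k*u + u)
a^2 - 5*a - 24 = (a - 8)*(a + 3)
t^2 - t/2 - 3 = (t - 2)*(t + 3/2)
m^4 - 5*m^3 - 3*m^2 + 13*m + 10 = (m - 5)*(m - 2)*(m + 1)^2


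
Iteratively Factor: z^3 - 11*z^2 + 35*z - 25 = (z - 5)*(z^2 - 6*z + 5) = (z - 5)*(z - 1)*(z - 5)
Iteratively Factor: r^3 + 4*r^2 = (r + 4)*(r^2) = r*(r + 4)*(r)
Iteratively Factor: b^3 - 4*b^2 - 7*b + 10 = (b + 2)*(b^2 - 6*b + 5) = (b - 5)*(b + 2)*(b - 1)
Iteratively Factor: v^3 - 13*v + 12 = (v - 3)*(v^2 + 3*v - 4) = (v - 3)*(v - 1)*(v + 4)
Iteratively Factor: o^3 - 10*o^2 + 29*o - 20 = (o - 5)*(o^2 - 5*o + 4) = (o - 5)*(o - 4)*(o - 1)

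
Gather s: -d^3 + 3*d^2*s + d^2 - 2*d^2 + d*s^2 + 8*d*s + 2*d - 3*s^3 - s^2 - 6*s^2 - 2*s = -d^3 - d^2 + 2*d - 3*s^3 + s^2*(d - 7) + s*(3*d^2 + 8*d - 2)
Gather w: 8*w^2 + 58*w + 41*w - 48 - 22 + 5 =8*w^2 + 99*w - 65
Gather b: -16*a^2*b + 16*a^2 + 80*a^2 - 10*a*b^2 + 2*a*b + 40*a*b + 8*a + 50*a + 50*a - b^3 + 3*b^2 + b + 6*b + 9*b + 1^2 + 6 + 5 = 96*a^2 + 108*a - b^3 + b^2*(3 - 10*a) + b*(-16*a^2 + 42*a + 16) + 12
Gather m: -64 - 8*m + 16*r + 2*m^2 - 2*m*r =2*m^2 + m*(-2*r - 8) + 16*r - 64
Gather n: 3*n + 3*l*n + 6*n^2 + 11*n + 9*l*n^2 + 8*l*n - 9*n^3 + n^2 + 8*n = -9*n^3 + n^2*(9*l + 7) + n*(11*l + 22)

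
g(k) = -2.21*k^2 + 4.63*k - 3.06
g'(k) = 4.63 - 4.42*k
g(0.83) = -0.74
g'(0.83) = 0.96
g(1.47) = -1.03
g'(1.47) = -1.87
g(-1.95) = -20.49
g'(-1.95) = 13.25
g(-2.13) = -22.95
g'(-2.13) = 14.04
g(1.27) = -0.74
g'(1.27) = -0.98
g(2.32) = -4.21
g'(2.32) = -5.62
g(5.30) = -40.60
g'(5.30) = -18.80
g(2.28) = -3.99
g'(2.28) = -5.45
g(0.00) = -3.06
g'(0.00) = 4.63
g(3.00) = -9.06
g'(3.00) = -8.63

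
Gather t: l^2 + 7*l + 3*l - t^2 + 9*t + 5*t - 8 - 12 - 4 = l^2 + 10*l - t^2 + 14*t - 24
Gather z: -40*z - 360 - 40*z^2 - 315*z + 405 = -40*z^2 - 355*z + 45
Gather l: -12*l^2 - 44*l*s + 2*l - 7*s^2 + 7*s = -12*l^2 + l*(2 - 44*s) - 7*s^2 + 7*s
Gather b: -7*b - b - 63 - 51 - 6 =-8*b - 120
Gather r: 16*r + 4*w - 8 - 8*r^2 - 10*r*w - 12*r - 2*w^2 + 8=-8*r^2 + r*(4 - 10*w) - 2*w^2 + 4*w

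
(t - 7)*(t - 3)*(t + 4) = t^3 - 6*t^2 - 19*t + 84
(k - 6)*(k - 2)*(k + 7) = k^3 - k^2 - 44*k + 84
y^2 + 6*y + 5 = (y + 1)*(y + 5)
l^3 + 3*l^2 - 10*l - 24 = (l - 3)*(l + 2)*(l + 4)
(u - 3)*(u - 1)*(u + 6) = u^3 + 2*u^2 - 21*u + 18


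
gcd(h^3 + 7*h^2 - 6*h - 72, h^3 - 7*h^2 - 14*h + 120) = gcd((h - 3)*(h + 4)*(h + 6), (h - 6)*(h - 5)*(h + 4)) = h + 4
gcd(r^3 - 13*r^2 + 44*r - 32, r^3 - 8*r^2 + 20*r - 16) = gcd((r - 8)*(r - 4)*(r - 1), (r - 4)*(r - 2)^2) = r - 4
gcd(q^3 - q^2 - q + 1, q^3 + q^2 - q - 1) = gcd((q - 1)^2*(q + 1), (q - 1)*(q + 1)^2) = q^2 - 1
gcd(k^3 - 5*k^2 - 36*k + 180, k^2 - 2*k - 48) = k + 6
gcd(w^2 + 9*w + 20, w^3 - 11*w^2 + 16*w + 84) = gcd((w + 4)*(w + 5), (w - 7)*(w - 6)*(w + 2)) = 1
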